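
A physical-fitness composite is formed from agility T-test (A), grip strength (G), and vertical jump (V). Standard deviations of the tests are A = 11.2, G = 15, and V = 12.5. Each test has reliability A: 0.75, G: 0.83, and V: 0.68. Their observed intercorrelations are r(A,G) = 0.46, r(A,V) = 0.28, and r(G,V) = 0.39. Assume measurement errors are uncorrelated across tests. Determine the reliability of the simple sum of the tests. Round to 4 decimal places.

0.8650

Var(A+G+V) = 11.2² + 15² + 12.5² + 2·[11.2·15·0.46 + 11.2·12.5·0.28 + 15·12.5·0.39] = 506.69 + 379.21 = 885.9.
Because errors are independent across components, Cov(Tᵢ,Tⱼ) = Cov(Xᵢ,Xⱼ); the off-diagonal part of the true-score variance is the same as above.
True-score variance = [11.2²·0.75 + 15²·0.83 + 12.5²·0.68] + 379.21 = 387.08 + 379.21 = 766.29.
Reliability = 766.29 / 885.9 = 0.8650.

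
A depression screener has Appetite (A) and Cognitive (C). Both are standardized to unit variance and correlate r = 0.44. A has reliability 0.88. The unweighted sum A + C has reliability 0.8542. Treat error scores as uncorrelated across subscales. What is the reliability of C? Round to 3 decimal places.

0.700

Var(A+C) = 2 + 2·0.44 = 2.880.
True-score variance = ρ_A + ρ_C + 2·0.44, so 0.8542 = (0.88 + ρ_C + 0.88) / 2.880.
ρ_C = 0.8542·2.880 − 0.88 − 0.88 = 0.700.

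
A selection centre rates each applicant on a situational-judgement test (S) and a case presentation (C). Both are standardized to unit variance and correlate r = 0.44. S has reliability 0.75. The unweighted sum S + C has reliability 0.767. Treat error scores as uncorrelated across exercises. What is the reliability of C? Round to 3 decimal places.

Var(S+C) = 2 + 2·0.44 = 2.880.
True-score variance = ρ_S + ρ_C + 2·0.44, so 0.767 = (0.75 + ρ_C + 0.88) / 2.880.
ρ_C = 0.767·2.880 − 0.75 − 0.88 = 0.579.

0.579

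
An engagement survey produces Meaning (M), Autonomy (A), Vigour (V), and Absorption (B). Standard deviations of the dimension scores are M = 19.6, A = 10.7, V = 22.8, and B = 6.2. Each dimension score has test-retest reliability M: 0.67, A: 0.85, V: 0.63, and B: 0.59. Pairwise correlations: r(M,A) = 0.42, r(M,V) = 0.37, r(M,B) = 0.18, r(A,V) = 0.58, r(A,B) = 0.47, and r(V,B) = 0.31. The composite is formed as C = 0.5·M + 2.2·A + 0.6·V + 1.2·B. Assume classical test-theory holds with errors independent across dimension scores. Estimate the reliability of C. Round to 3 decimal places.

Var(C) = 0.5²·19.6² + 2.2²·10.7² + 0.6²·22.8² + 1.2²·6.2² + 2·[1.1·19.6·10.7·0.42 + 0.3·19.6·22.8·0.37 + 0.6·19.6·6.2·0.18 + 1.32·10.7·22.8·0.58 + 2.64·10.7·6.2·0.47 + 0.72·22.8·6.2·0.31] = 892.668 + 920.521 = 1813.19.
Because errors are independent across components, Cov(Tᵢ,Tⱼ) = Cov(Xᵢ,Xⱼ); the off-diagonal part of the true-score variance is the same as above.
True-score variance = [0.5²·19.6²·0.67 + 2.2²·10.7²·0.85 + 0.6²·22.8²·0.63 + 1.2²·6.2²·0.59] + 920.521 = 685.917 + 920.521 = 1606.44.
Reliability = 1606.44 / 1813.19 = 0.886.

0.886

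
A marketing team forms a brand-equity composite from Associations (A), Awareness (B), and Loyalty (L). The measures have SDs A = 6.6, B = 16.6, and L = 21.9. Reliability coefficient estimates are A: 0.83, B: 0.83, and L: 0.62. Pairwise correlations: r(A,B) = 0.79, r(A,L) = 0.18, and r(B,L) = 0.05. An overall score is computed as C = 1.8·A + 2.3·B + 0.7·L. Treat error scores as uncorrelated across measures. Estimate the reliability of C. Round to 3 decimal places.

Var(C) = 1.8²·6.6² + 2.3²·16.6² + 0.7²·21.9² + 2·[4.14·6.6·16.6·0.79 + 1.26·6.6·21.9·0.18 + 1.61·16.6·21.9·0.05] = 1833.86 + 840.747 = 2674.6.
With uncorrelated errors the cross-covariances are all true-score covariance, so they carry over unchanged; only the diagonal terms shrink to ρᵢσᵢ².
True-score variance = [1.8²·6.6²·0.83 + 2.3²·16.6²·0.83 + 0.7²·21.9²·0.62] + 840.747 = 1472.75 + 840.747 = 2313.5.
Reliability = 2313.5 / 2674.6 = 0.865.

0.865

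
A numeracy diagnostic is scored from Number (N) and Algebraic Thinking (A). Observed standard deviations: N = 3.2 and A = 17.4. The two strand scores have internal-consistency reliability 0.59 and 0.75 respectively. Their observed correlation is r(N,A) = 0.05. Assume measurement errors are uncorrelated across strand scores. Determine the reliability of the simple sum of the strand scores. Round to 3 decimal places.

0.749

Var(N+A) = 3.2² + 17.4² + 2·[3.2·17.4·0.05] = 313 + 5.568 = 318.568.
Because errors are independent across components, Cov(Tᵢ,Tⱼ) = Cov(Xᵢ,Xⱼ); the off-diagonal part of the true-score variance is the same as above.
True-score variance = [3.2²·0.59 + 17.4²·0.75] + 5.568 = 233.112 + 5.568 = 238.68.
Reliability = 238.68 / 318.568 = 0.749.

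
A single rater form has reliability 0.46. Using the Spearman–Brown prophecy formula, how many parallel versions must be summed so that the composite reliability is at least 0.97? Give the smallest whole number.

k ≥ ρ*(1−ρ₁)/(ρ₁(1−ρ*)) = 0.97·0.54 / (0.46·0.03) = 37.957.
Smallest integer k = 38.

38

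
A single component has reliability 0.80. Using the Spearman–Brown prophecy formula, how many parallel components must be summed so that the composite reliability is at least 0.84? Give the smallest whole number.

2

k ≥ ρ*(1−ρ₁)/(ρ₁(1−ρ*)) = 0.84·0.20 / (0.80·0.16) = 1.312.
Smallest integer k = 2.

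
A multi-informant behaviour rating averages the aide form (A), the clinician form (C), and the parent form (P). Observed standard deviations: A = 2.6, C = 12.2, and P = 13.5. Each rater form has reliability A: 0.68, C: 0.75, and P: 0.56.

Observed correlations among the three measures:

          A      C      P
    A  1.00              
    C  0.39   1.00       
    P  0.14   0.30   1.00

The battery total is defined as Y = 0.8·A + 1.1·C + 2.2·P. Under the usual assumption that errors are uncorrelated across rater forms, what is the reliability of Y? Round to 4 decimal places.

0.6769

Var(Y) = 0.8²·2.6² + 1.1²·12.2² + 2.2²·13.5² + 2·[0.88·2.6·12.2·0.39 + 1.76·2.6·13.5·0.14 + 2.42·12.2·13.5·0.30] = 1066.51 + 278.214 = 1344.73.
Under uncorrelated errors the observed covariances equal the true-score covariances, so only the own-variance terms attenuate.
True-score variance = [0.8²·2.6²·0.68 + 1.1²·12.2²·0.75 + 2.2²·13.5²·0.56] + 278.214 = 631.985 + 278.214 = 910.199.
Reliability = 910.199 / 1344.73 = 0.6769.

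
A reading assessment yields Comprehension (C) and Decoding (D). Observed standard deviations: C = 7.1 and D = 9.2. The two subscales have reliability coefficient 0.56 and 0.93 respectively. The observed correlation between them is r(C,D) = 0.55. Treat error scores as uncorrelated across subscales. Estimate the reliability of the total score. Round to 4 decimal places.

0.8642

Var(C+D) = 7.1² + 9.2² + 2·[7.1·9.2·0.55] = 135.05 + 71.852 = 206.902.
Because errors are independent across components, Cov(Tᵢ,Tⱼ) = Cov(Xᵢ,Xⱼ); the off-diagonal part of the true-score variance is the same as above.
True-score variance = [7.1²·0.56 + 9.2²·0.93] + 71.852 = 106.945 + 71.852 = 178.797.
Reliability = 178.797 / 206.902 = 0.8642.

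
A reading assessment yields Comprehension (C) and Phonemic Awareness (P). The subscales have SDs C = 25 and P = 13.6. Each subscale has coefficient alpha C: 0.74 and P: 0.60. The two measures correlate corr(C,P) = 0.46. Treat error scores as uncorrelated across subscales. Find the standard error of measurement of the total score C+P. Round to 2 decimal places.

15.38

Var(total) = 809.96 + 312.8 = 1122.76.
True-score variance = 573.476 + 312.8 = 886.276, so reliability = 0.7894.
Error variance = 1122.76 − 886.276 = 236.484; SEM = √236.484 = 15.38.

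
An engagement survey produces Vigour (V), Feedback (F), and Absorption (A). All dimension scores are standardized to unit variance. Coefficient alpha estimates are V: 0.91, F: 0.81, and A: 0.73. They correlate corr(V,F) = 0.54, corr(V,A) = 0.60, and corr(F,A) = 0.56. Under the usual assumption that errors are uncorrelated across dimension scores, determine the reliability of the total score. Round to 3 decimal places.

0.914

Var(V+F+A) = 3 + 2·[0.54 + 0.60 + 0.56] = 3 + 3.4 = 6.4.
With uncorrelated errors the cross-covariances are all true-score covariance, so they carry over unchanged; only the diagonal terms shrink to ρᵢσᵢ².
True-score variance = [0.91 + 0.81 + 0.73] + 3.4 = 2.45 + 3.4 = 5.85.
Reliability = 5.85 / 6.4 = 0.914.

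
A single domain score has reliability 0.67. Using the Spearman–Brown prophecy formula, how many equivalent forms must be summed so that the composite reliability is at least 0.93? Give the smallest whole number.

k ≥ ρ*(1−ρ₁)/(ρ₁(1−ρ*)) = 0.93·0.33 / (0.67·0.07) = 6.544.
Smallest integer k = 7.

7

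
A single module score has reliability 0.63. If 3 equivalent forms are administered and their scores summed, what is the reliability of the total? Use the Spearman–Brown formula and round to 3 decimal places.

ρ_k = kρ / (1 + (k−1)ρ) = 3·0.63 / (1 + 2·0.63) = 1.890 / 2.260 = 0.836.

0.836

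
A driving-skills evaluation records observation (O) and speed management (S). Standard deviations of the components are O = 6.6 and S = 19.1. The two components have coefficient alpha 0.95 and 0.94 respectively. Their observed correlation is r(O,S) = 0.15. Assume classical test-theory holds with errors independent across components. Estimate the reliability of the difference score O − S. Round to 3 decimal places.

Var(O−S) = 6.6² + 19.1² − 2·6.6·19.1·0.15 = 408.37 − 37.818 = 370.552.
Because errors are independent across components, Cov(Tᵢ,Tⱼ) = Cov(Xᵢ,Xⱼ); the off-diagonal part of the true-score variance is the same as above.
True-score variance = [6.6²·0.95 + 19.1²·0.94] − 37.818 = 384.303 − 37.818 = 346.485.
Reliability = 346.485 / 370.552 = 0.935.

0.935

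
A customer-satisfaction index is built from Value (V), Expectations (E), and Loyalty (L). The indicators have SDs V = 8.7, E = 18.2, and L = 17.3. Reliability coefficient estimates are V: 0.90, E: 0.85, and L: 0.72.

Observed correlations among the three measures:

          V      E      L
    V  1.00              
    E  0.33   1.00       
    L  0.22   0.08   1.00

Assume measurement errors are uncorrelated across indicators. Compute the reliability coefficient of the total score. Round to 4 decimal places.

Var(V+E+L) = 8.7² + 18.2² + 17.3² + 2·[8.7·18.2·0.33 + 8.7·17.3·0.22 + 18.2·17.3·0.08] = 706.22 + 221.106 = 927.326.
With uncorrelated errors the cross-covariances are all true-score covariance, so they carry over unchanged; only the diagonal terms shrink to ρᵢσᵢ².
True-score variance = [8.7²·0.90 + 18.2²·0.85 + 17.3²·0.72] + 221.106 = 565.164 + 221.106 = 786.27.
Reliability = 786.27 / 927.326 = 0.8479.

0.8479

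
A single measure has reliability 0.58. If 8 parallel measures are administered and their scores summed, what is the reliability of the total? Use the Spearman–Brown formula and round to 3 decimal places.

0.917

ρ_k = kρ / (1 + (k−1)ρ) = 8·0.58 / (1 + 7·0.58) = 4.640 / 5.060 = 0.917.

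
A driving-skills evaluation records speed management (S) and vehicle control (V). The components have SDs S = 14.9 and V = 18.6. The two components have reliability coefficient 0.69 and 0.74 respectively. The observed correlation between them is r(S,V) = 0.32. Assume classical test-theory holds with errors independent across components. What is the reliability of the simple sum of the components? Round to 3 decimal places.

Var(S+V) = 14.9² + 18.6² + 2·[14.9·18.6·0.32] = 567.97 + 177.37 = 745.34.
Because errors are independent across components, Cov(Tᵢ,Tⱼ) = Cov(Xᵢ,Xⱼ); the off-diagonal part of the true-score variance is the same as above.
True-score variance = [14.9²·0.69 + 18.6²·0.74] + 177.37 = 409.197 + 177.37 = 586.567.
Reliability = 586.567 / 745.34 = 0.787.

0.787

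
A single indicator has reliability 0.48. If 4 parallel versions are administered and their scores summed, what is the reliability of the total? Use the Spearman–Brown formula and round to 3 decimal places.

0.787

ρ_k = kρ / (1 + (k−1)ρ) = 4·0.48 / (1 + 3·0.48) = 1.920 / 2.440 = 0.787.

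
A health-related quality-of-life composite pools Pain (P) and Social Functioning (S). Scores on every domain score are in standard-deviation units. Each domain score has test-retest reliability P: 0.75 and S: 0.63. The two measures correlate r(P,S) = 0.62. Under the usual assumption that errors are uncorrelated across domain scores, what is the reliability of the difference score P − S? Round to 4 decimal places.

0.1842

Var(P−S) = 1 + 1 − 2·0.62 = 2 − 1.24 = 0.76.
Because errors are independent across components, Cov(Tᵢ,Tⱼ) = Cov(Xᵢ,Xⱼ); the off-diagonal part of the true-score variance is the same as above.
True-score variance = [0.75 + 0.63] − 1.24 = 1.38 − 1.24 = 0.14.
Reliability = 0.14 / 0.76 = 0.1842.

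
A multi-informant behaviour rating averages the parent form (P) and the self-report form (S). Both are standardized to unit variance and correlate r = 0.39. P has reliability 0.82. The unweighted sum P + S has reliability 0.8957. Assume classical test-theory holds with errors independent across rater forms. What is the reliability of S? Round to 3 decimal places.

0.890

Var(P+S) = 2 + 2·0.39 = 2.780.
True-score variance = ρ_P + ρ_S + 2·0.39, so 0.8957 = (0.82 + ρ_S + 0.78) / 2.780.
ρ_S = 0.8957·2.780 − 0.82 − 0.78 = 0.890.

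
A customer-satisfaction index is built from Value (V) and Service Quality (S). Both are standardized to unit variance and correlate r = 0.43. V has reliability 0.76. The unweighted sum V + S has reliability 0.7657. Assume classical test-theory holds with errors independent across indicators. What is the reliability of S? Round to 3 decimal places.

Var(V+S) = 2 + 2·0.43 = 2.860.
True-score variance = ρ_V + ρ_S + 2·0.43, so 0.7657 = (0.76 + ρ_S + 0.86) / 2.860.
ρ_S = 0.7657·2.860 − 0.76 − 0.86 = 0.570.

0.570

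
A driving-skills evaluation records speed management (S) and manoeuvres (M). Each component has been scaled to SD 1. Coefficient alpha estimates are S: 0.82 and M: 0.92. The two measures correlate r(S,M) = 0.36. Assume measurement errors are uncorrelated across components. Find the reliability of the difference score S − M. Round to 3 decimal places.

Var(S−M) = 1 + 1 − 2·0.36 = 2 − 0.72 = 1.28.
With uncorrelated errors the cross-covariances are all true-score covariance, so they carry over unchanged; only the diagonal terms shrink to ρᵢσᵢ².
True-score variance = [0.82 + 0.92] − 0.72 = 1.74 − 0.72 = 1.02.
Reliability = 1.02 / 1.28 = 0.797.

0.797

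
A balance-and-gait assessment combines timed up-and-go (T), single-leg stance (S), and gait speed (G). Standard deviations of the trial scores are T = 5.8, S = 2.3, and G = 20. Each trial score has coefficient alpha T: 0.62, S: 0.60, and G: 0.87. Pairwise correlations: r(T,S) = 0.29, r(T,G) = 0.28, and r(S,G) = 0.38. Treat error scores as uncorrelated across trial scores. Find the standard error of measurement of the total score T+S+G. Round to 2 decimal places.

Var(total) = 438.93 + 107.657 = 546.587.
True-score variance = 372.031 + 107.657 = 479.688, so reliability = 0.8776.
Error variance = 546.587 − 479.688 = 66.8992; SEM = √66.8992 = 8.18.

8.18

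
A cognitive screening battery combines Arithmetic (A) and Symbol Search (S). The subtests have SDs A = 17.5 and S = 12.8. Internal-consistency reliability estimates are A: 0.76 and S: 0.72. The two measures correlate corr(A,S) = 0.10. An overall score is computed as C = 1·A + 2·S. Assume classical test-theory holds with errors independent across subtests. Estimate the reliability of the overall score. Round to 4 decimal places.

0.7555

Var(C) = 17.5² + 2²·12.8² + 2·[2·17.5·12.8·0.10] = 961.61 + 89.6 = 1051.21.
Under uncorrelated errors the observed covariances equal the true-score covariances, so only the own-variance terms attenuate.
True-score variance = [17.5²·0.76 + 2²·12.8²·0.72] + 89.6 = 704.609 + 89.6 = 794.209.
Reliability = 794.209 / 1051.21 = 0.7555.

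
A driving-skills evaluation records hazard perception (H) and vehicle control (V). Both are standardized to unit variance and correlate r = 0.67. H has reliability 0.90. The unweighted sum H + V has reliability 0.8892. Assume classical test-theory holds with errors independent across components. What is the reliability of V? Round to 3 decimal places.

Var(H+V) = 2 + 2·0.67 = 3.340.
True-score variance = ρ_H + ρ_V + 2·0.67, so 0.8892 = (0.90 + ρ_V + 1.34) / 3.340.
ρ_V = 0.8892·3.340 − 0.90 − 1.34 = 0.730.

0.730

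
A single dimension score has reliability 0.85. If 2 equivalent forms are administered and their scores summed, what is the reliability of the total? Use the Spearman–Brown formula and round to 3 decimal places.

ρ_k = kρ / (1 + (k−1)ρ) = 2·0.85 / (1 + 1·0.85) = 1.700 / 1.850 = 0.919.

0.919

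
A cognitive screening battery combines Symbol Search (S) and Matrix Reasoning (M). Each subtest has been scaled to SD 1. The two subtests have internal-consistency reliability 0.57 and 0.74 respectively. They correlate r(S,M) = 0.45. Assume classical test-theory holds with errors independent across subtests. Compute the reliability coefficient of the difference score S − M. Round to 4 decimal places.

0.3727

Var(S−M) = 1 + 1 − 2·0.45 = 2 − 0.9 = 1.1.
Because errors are independent across components, Cov(Tᵢ,Tⱼ) = Cov(Xᵢ,Xⱼ); the off-diagonal part of the true-score variance is the same as above.
True-score variance = [0.57 + 0.74] − 0.9 = 1.31 − 0.9 = 0.41.
Reliability = 0.41 / 1.1 = 0.3727.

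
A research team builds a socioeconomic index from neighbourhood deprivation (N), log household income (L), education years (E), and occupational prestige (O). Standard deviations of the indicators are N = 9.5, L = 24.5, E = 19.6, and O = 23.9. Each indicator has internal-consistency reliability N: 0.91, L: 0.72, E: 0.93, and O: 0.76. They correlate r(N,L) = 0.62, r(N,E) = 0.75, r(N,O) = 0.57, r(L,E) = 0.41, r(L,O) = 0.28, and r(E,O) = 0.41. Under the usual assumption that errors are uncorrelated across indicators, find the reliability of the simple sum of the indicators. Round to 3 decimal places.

0.905

Var(N+L+E+O) = 9.5² + 24.5² + 19.6² + 23.9² + 2·[9.5·24.5·0.62 + 9.5·19.6·0.75 + 9.5·23.9·0.57 + 24.5·19.6·0.41 + 24.5·23.9·0.28 + 19.6·23.9·0.41] = 1645.87 + 1932.54 = 3578.41.
Because errors are independent across components, Cov(Tᵢ,Tⱼ) = Cov(Xᵢ,Xⱼ); the off-diagonal part of the true-score variance is the same as above.
True-score variance = [9.5²·0.91 + 24.5²·0.72 + 19.6²·0.93 + 23.9²·0.76] + 1932.54 = 1305.7 + 1932.54 = 3238.24.
Reliability = 3238.24 / 3578.41 = 0.905.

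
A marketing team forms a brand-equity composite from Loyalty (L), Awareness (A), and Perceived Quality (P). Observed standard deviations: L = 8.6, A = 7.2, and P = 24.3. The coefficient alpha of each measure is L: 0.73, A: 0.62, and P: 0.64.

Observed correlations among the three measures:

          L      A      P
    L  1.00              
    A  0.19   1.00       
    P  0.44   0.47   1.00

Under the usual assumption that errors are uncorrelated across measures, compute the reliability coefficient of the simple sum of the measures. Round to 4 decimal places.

0.7682

Var(L+A+P) = 8.6² + 7.2² + 24.3² + 2·[8.6·7.2·0.19 + 8.6·24.3·0.44 + 7.2·24.3·0.47] = 716.29 + 371.894 = 1088.18.
Because errors are independent across components, Cov(Tᵢ,Tⱼ) = Cov(Xᵢ,Xⱼ); the off-diagonal part of the true-score variance is the same as above.
True-score variance = [8.6²·0.73 + 7.2²·0.62 + 24.3²·0.64] + 371.894 = 464.045 + 371.894 = 835.94.
Reliability = 835.94 / 1088.18 = 0.7682.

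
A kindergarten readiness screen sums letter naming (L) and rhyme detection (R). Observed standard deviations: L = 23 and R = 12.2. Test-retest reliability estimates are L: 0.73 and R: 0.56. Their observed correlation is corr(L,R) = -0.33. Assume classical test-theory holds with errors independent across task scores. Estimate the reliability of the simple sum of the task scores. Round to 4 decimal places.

0.5771

Var(L+R) = 23² + 12.2² + 2·[23·12.2·(-0.33)] = 677.84 − 185.196 = 492.644.
Under uncorrelated errors the observed covariances equal the true-score covariances, so only the own-variance terms attenuate.
True-score variance = [23²·0.73 + 12.2²·0.56] − 185.196 = 469.52 − 185.196 = 284.324.
Reliability = 284.324 / 492.644 = 0.5771.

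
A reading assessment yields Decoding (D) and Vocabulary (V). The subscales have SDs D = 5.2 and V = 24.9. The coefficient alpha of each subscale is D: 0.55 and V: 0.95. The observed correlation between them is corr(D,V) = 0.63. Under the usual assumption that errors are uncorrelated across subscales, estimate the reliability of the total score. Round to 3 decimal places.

Var(D+V) = 5.2² + 24.9² + 2·[5.2·24.9·0.63] = 647.05 + 163.145 = 810.195.
With uncorrelated errors the cross-covariances are all true-score covariance, so they carry over unchanged; only the diagonal terms shrink to ρᵢσᵢ².
True-score variance = [5.2²·0.55 + 24.9²·0.95] + 163.145 = 603.881 + 163.145 = 767.026.
Reliability = 767.026 / 810.195 = 0.947.

0.947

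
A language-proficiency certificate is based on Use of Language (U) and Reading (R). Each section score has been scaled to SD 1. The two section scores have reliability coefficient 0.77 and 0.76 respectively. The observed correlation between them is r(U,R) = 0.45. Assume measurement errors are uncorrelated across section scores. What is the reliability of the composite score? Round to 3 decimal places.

0.838

Var(U+R) = 2 + 2·[0.45] = 2 + 0.9 = 2.9.
Because errors are independent across components, Cov(Tᵢ,Tⱼ) = Cov(Xᵢ,Xⱼ); the off-diagonal part of the true-score variance is the same as above.
True-score variance = [0.77 + 0.76] + 0.9 = 1.53 + 0.9 = 2.43.
Reliability = 2.43 / 2.9 = 0.838.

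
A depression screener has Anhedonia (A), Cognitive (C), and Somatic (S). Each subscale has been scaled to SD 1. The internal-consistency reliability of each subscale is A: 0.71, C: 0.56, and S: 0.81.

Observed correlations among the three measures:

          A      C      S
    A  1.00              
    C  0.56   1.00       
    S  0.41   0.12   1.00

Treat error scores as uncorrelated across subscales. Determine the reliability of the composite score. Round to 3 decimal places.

Var(A+C+S) = 3 + 2·[0.56 + 0.41 + 0.12] = 3 + 2.18 = 5.18.
Because errors are independent across components, Cov(Tᵢ,Tⱼ) = Cov(Xᵢ,Xⱼ); the off-diagonal part of the true-score variance is the same as above.
True-score variance = [0.71 + 0.56 + 0.81] + 2.18 = 2.08 + 2.18 = 4.26.
Reliability = 4.26 / 5.18 = 0.822.

0.822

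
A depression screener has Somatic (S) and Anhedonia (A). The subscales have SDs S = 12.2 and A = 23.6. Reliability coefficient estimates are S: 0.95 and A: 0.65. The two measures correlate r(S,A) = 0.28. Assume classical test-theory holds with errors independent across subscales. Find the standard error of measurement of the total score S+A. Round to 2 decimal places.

14.23

Var(total) = 705.8 + 161.235 = 867.035.
True-score variance = 503.422 + 161.235 = 664.657, so reliability = 0.7666.
Error variance = 867.035 − 664.657 = 202.378; SEM = √202.378 = 14.23.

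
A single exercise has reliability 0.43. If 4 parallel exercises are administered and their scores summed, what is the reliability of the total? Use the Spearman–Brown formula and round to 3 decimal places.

ρ_k = kρ / (1 + (k−1)ρ) = 4·0.43 / (1 + 3·0.43) = 1.720 / 2.290 = 0.751.

0.751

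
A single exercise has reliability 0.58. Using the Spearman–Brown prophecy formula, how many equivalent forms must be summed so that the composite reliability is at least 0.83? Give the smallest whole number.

k ≥ ρ*(1−ρ₁)/(ρ₁(1−ρ*)) = 0.83·0.42 / (0.58·0.17) = 3.535.
Smallest integer k = 4.

4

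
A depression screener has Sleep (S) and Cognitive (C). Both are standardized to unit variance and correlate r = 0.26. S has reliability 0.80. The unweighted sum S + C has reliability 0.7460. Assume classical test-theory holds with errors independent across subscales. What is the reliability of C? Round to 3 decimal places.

0.560

Var(S+C) = 2 + 2·0.26 = 2.520.
True-score variance = ρ_S + ρ_C + 2·0.26, so 0.7460 = (0.80 + ρ_C + 0.52) / 2.520.
ρ_C = 0.7460·2.520 − 0.80 − 0.52 = 0.560.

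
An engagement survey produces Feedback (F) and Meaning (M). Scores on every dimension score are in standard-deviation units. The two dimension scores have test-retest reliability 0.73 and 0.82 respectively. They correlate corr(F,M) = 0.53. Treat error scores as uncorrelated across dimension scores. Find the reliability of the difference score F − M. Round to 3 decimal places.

Var(F−M) = 1 + 1 − 2·0.53 = 2 − 1.06 = 0.94.
Under uncorrelated errors the observed covariances equal the true-score covariances, so only the own-variance terms attenuate.
True-score variance = [0.73 + 0.82] − 1.06 = 1.55 − 1.06 = 0.49.
Reliability = 0.49 / 0.94 = 0.521.

0.521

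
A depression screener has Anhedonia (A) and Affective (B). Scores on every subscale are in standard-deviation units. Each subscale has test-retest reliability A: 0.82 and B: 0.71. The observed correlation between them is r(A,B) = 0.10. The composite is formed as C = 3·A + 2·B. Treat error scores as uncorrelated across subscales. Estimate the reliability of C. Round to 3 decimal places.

Var(C) = 3² + 2² + 2·[6·0.10] = 13 + 1.2 = 14.2.
Because errors are independent across components, Cov(Tᵢ,Tⱼ) = Cov(Xᵢ,Xⱼ); the off-diagonal part of the true-score variance is the same as above.
True-score variance = [3²·0.82 + 2²·0.71] + 1.2 = 10.22 + 1.2 = 11.42.
Reliability = 11.42 / 14.2 = 0.804.

0.804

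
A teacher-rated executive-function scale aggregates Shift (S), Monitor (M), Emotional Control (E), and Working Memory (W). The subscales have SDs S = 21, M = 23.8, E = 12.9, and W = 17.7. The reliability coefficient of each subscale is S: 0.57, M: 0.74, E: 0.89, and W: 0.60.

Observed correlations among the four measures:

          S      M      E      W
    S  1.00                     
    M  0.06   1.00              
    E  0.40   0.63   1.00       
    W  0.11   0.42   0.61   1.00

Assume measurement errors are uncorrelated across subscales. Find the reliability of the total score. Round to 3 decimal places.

0.832

Var(S+M+E+W) = 21² + 23.8² + 12.9² + 17.7² + 2·[21·23.8·0.06 + 21·12.9·0.40 + 21·17.7·0.11 + 23.8·12.9·0.63 + 23.8·17.7·0.42 + 12.9·17.7·0.61] = 1487.14 + 1377.74 = 2864.88.
Under uncorrelated errors the observed covariances equal the true-score covariances, so only the own-variance terms attenuate.
True-score variance = [21²·0.57 + 23.8²·0.74 + 12.9²·0.89 + 17.7²·0.60] + 1377.74 = 1006.61 + 1377.74 = 2384.35.
Reliability = 2384.35 / 2864.88 = 0.832.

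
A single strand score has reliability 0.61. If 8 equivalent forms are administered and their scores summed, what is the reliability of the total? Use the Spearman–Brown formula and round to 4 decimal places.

0.9260

ρ_k = kρ / (1 + (k−1)ρ) = 8·0.61 / (1 + 7·0.61) = 4.880 / 5.270 = 0.9260.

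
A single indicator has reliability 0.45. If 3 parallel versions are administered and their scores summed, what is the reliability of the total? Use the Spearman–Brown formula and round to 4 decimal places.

0.7105

ρ_k = kρ / (1 + (k−1)ρ) = 3·0.45 / (1 + 2·0.45) = 1.350 / 1.900 = 0.7105.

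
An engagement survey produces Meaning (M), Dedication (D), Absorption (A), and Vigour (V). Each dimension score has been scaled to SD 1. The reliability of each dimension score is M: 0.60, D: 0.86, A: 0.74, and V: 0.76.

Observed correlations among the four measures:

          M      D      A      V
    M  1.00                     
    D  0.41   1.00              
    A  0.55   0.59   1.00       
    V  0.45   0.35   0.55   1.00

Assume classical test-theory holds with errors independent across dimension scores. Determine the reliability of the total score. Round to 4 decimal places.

Var(M+D+A+V) = 4 + 2·[0.41 + 0.55 + 0.45 + 0.59 + 0.35 + 0.55] = 4 + 5.8 = 9.8.
Under uncorrelated errors the observed covariances equal the true-score covariances, so only the own-variance terms attenuate.
True-score variance = [0.60 + 0.86 + 0.74 + 0.76] + 5.8 = 2.96 + 5.8 = 8.76.
Reliability = 8.76 / 9.8 = 0.8939.

0.8939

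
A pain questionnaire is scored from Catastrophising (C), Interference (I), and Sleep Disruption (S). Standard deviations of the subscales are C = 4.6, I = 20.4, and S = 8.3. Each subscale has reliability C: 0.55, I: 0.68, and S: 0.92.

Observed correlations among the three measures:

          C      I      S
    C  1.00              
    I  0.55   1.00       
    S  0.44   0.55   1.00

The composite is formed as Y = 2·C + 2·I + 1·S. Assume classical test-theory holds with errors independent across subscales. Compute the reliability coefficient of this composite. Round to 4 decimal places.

0.7842

Var(Y) = 2²·4.6² + 2²·20.4² + 8.3² + 2·[4·4.6·20.4·0.55 + 2·4.6·8.3·0.44 + 2·20.4·8.3·0.55] = 1818.17 + 852.597 = 2670.77.
Under uncorrelated errors the observed covariances equal the true-score covariances, so only the own-variance terms attenuate.
True-score variance = [2²·4.6²·0.55 + 2²·20.4²·0.68 + 8.3²·0.92] + 852.597 = 1241.89 + 852.597 = 2094.48.
Reliability = 2094.48 / 2670.77 = 0.7842.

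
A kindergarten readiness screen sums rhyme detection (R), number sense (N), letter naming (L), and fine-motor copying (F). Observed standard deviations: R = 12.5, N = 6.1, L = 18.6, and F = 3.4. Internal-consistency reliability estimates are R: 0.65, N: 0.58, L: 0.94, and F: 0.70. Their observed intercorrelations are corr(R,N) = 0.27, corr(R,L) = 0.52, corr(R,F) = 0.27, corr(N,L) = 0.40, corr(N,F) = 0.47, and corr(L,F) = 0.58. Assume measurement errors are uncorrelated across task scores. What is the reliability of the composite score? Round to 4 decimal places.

0.9091

Var(R+N+L+F) = 12.5² + 6.1² + 18.6² + 3.4² + 2·[12.5·6.1·0.27 + 12.5·18.6·0.52 + 12.5·3.4·0.27 + 6.1·18.6·0.40 + 6.1·3.4·0.47 + 18.6·3.4·0.58] = 550.98 + 489.547 = 1040.53.
With uncorrelated errors the cross-covariances are all true-score covariance, so they carry over unchanged; only the diagonal terms shrink to ρᵢσᵢ².
True-score variance = [12.5²·0.65 + 6.1²·0.58 + 18.6²·0.94 + 3.4²·0.70] + 489.547 = 456.439 + 489.547 = 945.986.
Reliability = 945.986 / 1040.53 = 0.9091.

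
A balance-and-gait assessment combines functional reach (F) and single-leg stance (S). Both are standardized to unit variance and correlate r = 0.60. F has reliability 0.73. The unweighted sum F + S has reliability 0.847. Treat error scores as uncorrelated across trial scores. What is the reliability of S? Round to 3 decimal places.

Var(F+S) = 2 + 2·0.60 = 3.200.
True-score variance = ρ_F + ρ_S + 2·0.60, so 0.847 = (0.73 + ρ_S + 1.20) / 3.200.
ρ_S = 0.847·3.200 − 0.73 − 1.20 = 0.780.

0.780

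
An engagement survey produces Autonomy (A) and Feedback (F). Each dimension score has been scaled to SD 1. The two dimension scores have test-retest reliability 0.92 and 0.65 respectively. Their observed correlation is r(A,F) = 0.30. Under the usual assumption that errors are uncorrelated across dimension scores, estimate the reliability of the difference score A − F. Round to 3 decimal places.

0.693

Var(A−F) = 1 + 1 − 2·0.30 = 2 − 0.6 = 1.4.
Under uncorrelated errors the observed covariances equal the true-score covariances, so only the own-variance terms attenuate.
True-score variance = [0.92 + 0.65] − 0.6 = 1.57 − 0.6 = 0.97.
Reliability = 0.97 / 1.4 = 0.693.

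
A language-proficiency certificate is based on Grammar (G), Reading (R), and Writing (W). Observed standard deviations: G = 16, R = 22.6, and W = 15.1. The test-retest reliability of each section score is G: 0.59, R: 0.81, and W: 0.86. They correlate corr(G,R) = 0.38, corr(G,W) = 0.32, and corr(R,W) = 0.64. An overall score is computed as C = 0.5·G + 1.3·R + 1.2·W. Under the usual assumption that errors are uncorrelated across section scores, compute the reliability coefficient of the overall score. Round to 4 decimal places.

Var(C) = 0.5²·16² + 1.3²·22.6² + 1.2²·15.1² + 2·[0.65·16·22.6·0.38 + 0.6·16·15.1·0.32 + 1.56·22.6·15.1·0.64] = 1255.52 + 952.833 = 2208.35.
Because errors are independent across components, Cov(Tᵢ,Tⱼ) = Cov(Xᵢ,Xⱼ); the off-diagonal part of the true-score variance is the same as above.
True-score variance = [0.5²·16²·0.59 + 1.3²·22.6²·0.81 + 1.2²·15.1²·0.86] + 952.833 = 1019.31 + 952.833 = 1972.14.
Reliability = 1972.14 / 2208.35 = 0.8930.

0.8930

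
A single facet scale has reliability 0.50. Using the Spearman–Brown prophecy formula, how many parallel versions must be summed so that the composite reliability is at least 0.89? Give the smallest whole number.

9

k ≥ ρ*(1−ρ₁)/(ρ₁(1−ρ*)) = 0.89·0.50 / (0.50·0.11) = 8.091.
Smallest integer k = 9.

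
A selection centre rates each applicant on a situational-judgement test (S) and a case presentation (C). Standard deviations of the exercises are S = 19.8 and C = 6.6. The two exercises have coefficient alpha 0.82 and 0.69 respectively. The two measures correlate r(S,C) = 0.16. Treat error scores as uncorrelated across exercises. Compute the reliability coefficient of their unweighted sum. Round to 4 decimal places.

Var(S+C) = 19.8² + 6.6² + 2·[19.8·6.6·0.16] = 435.6 + 41.8176 = 477.418.
Because errors are independent across components, Cov(Tᵢ,Tⱼ) = Cov(Xᵢ,Xⱼ); the off-diagonal part of the true-score variance is the same as above.
True-score variance = [19.8²·0.82 + 6.6²·0.69] + 41.8176 = 351.529 + 41.8176 = 393.347.
Reliability = 393.347 / 477.418 = 0.8239.

0.8239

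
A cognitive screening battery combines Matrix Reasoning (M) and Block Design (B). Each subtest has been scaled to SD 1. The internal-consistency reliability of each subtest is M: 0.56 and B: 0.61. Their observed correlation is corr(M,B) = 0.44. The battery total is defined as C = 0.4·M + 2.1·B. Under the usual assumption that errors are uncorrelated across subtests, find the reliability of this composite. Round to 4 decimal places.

0.6628

Var(C) = 0.4² + 2.1² + 2·[0.84·0.44] = 4.57 + 0.7392 = 5.3092.
Because errors are independent across components, Cov(Tᵢ,Tⱼ) = Cov(Xᵢ,Xⱼ); the off-diagonal part of the true-score variance is the same as above.
True-score variance = [0.4²·0.56 + 2.1²·0.61] + 0.7392 = 2.7797 + 0.7392 = 3.5189.
Reliability = 3.5189 / 5.3092 = 0.6628.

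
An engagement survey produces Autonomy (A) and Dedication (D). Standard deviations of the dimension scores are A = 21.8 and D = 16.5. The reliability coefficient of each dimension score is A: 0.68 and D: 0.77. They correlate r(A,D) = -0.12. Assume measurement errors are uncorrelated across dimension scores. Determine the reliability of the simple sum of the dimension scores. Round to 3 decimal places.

0.675

Var(A+D) = 21.8² + 16.5² + 2·[21.8·16.5·(-0.12)] = 747.49 − 86.328 = 661.162.
With uncorrelated errors the cross-covariances are all true-score covariance, so they carry over unchanged; only the diagonal terms shrink to ρᵢσᵢ².
True-score variance = [21.8²·0.68 + 16.5²·0.77] − 86.328 = 532.796 − 86.328 = 446.468.
Reliability = 446.468 / 661.162 = 0.675.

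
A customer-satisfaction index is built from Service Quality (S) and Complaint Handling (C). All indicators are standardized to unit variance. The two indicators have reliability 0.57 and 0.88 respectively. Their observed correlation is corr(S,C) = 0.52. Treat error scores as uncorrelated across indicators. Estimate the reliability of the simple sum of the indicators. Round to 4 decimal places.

Var(S+C) = 2 + 2·[0.52] = 2 + 1.04 = 3.04.
Because errors are independent across components, Cov(Tᵢ,Tⱼ) = Cov(Xᵢ,Xⱼ); the off-diagonal part of the true-score variance is the same as above.
True-score variance = [0.57 + 0.88] + 1.04 = 1.45 + 1.04 = 2.49.
Reliability = 2.49 / 3.04 = 0.8191.

0.8191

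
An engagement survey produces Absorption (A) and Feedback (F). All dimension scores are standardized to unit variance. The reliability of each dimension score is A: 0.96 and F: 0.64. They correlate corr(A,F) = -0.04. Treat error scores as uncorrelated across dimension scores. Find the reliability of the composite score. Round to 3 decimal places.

Var(A+F) = 2 + 2·[(-0.04)] = 2 − 0.08 = 1.92.
Under uncorrelated errors the observed covariances equal the true-score covariances, so only the own-variance terms attenuate.
True-score variance = [0.96 + 0.64] − 0.08 = 1.6 − 0.08 = 1.52.
Reliability = 1.52 / 1.92 = 0.792.

0.792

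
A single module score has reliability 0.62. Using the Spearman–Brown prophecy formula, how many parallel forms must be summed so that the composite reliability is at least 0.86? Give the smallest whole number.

4

k ≥ ρ*(1−ρ₁)/(ρ₁(1−ρ*)) = 0.86·0.38 / (0.62·0.14) = 3.765.
Smallest integer k = 4.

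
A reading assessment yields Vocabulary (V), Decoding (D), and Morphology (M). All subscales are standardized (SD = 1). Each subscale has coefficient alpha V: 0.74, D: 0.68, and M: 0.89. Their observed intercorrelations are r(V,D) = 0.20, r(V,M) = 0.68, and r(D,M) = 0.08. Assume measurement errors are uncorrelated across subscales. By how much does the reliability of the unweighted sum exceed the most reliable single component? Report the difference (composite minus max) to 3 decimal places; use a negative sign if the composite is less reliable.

-0.030

Var(sum) = 3 + 1.92 = 4.92; true-score variance = 2.31 + 1.92 = 4.23; composite reliability = 0.8598.
Max component reliability = 0.8900.
Difference = 0.8598 − 0.8900 = -0.030.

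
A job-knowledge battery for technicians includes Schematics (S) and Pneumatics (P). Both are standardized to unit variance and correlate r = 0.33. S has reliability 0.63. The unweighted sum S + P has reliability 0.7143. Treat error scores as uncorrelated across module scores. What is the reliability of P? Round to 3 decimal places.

0.610

Var(S+P) = 2 + 2·0.33 = 2.660.
True-score variance = ρ_S + ρ_P + 2·0.33, so 0.7143 = (0.63 + ρ_P + 0.66) / 2.660.
ρ_P = 0.7143·2.660 − 0.63 − 0.66 = 0.610.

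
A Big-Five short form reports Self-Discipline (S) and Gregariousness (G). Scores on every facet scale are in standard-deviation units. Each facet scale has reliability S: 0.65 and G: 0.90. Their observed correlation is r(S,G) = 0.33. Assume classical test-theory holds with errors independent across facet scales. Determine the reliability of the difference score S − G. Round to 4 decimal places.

Var(S−G) = 1 + 1 − 2·0.33 = 2 − 0.66 = 1.34.
With uncorrelated errors the cross-covariances are all true-score covariance, so they carry over unchanged; only the diagonal terms shrink to ρᵢσᵢ².
True-score variance = [0.65 + 0.90] − 0.66 = 1.55 − 0.66 = 0.89.
Reliability = 0.89 / 1.34 = 0.6642.

0.6642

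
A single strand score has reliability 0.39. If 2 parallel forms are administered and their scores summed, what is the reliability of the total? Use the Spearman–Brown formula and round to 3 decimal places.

0.561

ρ_k = kρ / (1 + (k−1)ρ) = 2·0.39 / (1 + 1·0.39) = 0.780 / 1.390 = 0.561.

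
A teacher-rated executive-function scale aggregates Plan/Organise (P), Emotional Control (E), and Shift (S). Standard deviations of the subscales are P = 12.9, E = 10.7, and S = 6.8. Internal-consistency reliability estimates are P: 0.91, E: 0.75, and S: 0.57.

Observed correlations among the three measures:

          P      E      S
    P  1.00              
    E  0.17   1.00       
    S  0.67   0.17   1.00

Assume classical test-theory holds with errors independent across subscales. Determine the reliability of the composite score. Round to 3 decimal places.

Var(P+E+S) = 12.9² + 10.7² + 6.8² + 2·[12.9·10.7·0.17 + 12.9·6.8·0.67 + 10.7·6.8·0.17] = 327.14 + 189.213 = 516.353.
Because errors are independent across components, Cov(Tᵢ,Tⱼ) = Cov(Xᵢ,Xⱼ); the off-diagonal part of the true-score variance is the same as above.
True-score variance = [12.9²·0.91 + 10.7²·0.75 + 6.8²·0.57] + 189.213 = 263.657 + 189.213 = 452.871.
Reliability = 452.871 / 516.353 = 0.877.

0.877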